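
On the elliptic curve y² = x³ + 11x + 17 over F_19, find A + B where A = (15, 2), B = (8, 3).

(15, 2) + (8, 3). λ = (3 - 2)/(8 - 15) ≡ 1/12 mod 19. 12⁻¹ ≡ 8 (mod 19) since 12·8 = 96 ≡ 1, so λ ≡ 8.
  x = λ² - 15 - 8 = 64 - 23 ≡ 3; y = λ·(15 - 3) - 2 ≡ 18. → (3, 18)

(3, 18)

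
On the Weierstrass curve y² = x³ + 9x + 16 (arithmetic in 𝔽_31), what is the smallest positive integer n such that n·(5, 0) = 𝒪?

2P: (5, 0) + (5, 0): same x and y₁ ≡ -y₂, so the sum is 𝒪.
2P = 𝒪, so the order is 2.

2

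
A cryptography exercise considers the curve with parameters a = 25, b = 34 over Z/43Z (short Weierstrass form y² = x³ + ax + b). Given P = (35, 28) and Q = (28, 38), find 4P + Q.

First 4P:
Double-and-add on 4 = (100)₂. Start with P = (35, 28) for the leading 1-bit.
double: tangent at (35, 28): λ = (3·35² + 25)/(2·28) ≡ 2/13. 13⁻¹ ≡ 10 (mod 43), so λ ≡ 2·10 ≡ 20.
  x = λ² - 35 - 35 = 400 - 70 ≡ 29; y = λ·(35 - 29) - 28 ≡ 6. → (29, 6)
double: tangent at (29, 6): λ = (3·29² + 25)/(2·6) ≡ 11/12. 12⁻¹ ≡ 18 (mod 43) since 12·18 = 216 ≡ 1, so λ ≡ 11·18 ≡ 26.
  x = λ² - 29 - 29 = 676 - 58 ≡ 16; y = λ·(29 - 16) - 6 ≡ 31. → (16, 31)
4P = (16, 31).
Finally 4P + Q:
(16, 31) + (28, 38). λ = (38 - 31)/(28 - 16) ≡ 7/12 mod 43. 12⁻¹ ≡ 18 (mod 43), so λ ≡ 40.
  x = λ² - 16 - 28 = 1600 - 44 ≡ 8; y = λ·(16 - 8) - 31 ≡ 31. → (8, 31)

(8, 31)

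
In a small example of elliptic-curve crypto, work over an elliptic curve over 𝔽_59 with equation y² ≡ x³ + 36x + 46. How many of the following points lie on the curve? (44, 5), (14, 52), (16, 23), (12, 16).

(44, 5): 5² ≡ 25, rhs ≡ 25 → on.
(14, 52): 52² ≡ 49, rhs ≡ 49 → on.
(16, 23): 23² ≡ 57, rhs ≡ 57 → on.
(12, 16): 16² ≡ 20, rhs ≡ 23 → off.

3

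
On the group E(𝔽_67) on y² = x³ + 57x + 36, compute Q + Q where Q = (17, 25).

(20, 8)

tangent at (17, 25): λ = (3·17² + 57)/(2·25) ≡ 53/50. 50⁻¹ ≡ 63 (mod 67), so λ ≡ 53·63 ≡ 56.
  x = λ² - 17 - 17 = 3136 - 34 ≡ 20; y = λ·(17 - 20) - 25 ≡ 8. → (20, 8)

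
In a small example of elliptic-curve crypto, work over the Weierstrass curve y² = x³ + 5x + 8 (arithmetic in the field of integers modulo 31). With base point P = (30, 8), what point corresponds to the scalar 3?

Repeated addition: build up to 3P.
2P: tangent at (30, 8): λ = (3·30² + 5)/(2·8) ≡ 8/16. 16⁻¹ ≡ 2 (mod 31) since 16·2 = 32 ≡ 1, so λ ≡ 8·2 ≡ 16.
  x = λ² - 30 - 30 = 256 - 60 ≡ 10; y = λ·(30 - 10) - 8 ≡ 2. → (10, 2)
3P: (10, 2) + (30, 8). λ = (8 - 2)/(30 - 10) ≡ 6/20 mod 31. 20⁻¹ ≡ 14 (mod 31), so λ ≡ 22.
  x = λ² - 10 - 30 = 484 - 40 ≡ 10; y = λ·(10 - 10) - 2 ≡ 29. → (10, 29)

(10, 29)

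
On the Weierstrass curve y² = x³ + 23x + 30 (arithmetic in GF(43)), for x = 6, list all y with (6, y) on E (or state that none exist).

13, 30

x³ + 23x + 30 = 384 ≡ 40 (mod 43).
Square roots of 40 mod 43: 13 and 30 (since 13² = 169 ≡ 40).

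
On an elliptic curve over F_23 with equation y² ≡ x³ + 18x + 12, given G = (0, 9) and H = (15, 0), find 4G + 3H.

(0, 9)

First 4G:
Repeated addition: build up to 4G.
2G: tangent at (0, 9): λ = (3·0² + 18)/(2·9) ≡ 18/18. 18⁻¹ ≡ 9 (mod 23), so λ ≡ 18·9 ≡ 1.
  x = λ² - 0 - 0 = 1 - 0 ≡ 1; y = λ·(0 - 1) - 9 ≡ 13. → (1, 13)
3G: (1, 13) + (0, 9). λ = (9 - 13)/(0 - 1) ≡ 19/22 mod 23. 22⁻¹ ≡ 22 (mod 23), so λ ≡ 4.
  x = λ² - 1 - 0 = 16 - 1 ≡ 15; y = λ·(1 - 15) - 13 ≡ 0. → (15, 0)
4G: (15, 0) + (0, 9). λ = (9 - 0)/(0 - 15) ≡ 9/8 mod 23. 8⁻¹ ≡ 3 (mod 23) since 8·3 = 24 ≡ 1, so λ ≡ 4.
  x = λ² - 15 - 0 = 16 - 15 ≡ 1; y = λ·(15 - 1) - 0 ≡ 10. → (1, 10)
4G = (1, 10).
Next 3H:
Repeated addition: build up to 3H.
2H: (15, 0) + (15, 0): same x and y₁ ≡ -y₂, so the sum is O.
3H: O + (15, 0) = (15, 0) (identity).
3H = (15, 0).
Finally 4G + 3H:
(1, 10) + (15, 0). λ = (0 - 10)/(15 - 1) ≡ 13/14 mod 23. 14⁻¹ ≡ 5 (mod 23), so λ ≡ 19.
  x = λ² - 1 - 15 = 361 - 16 ≡ 0; y = λ·(1 - 0) - 10 ≡ 9. → (0, 9)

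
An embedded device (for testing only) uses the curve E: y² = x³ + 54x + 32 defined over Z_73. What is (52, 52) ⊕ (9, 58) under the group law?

(50, 36)

(52, 52) + (9, 58). λ = (58 - 52)/(9 - 52) ≡ 6/30 mod 73. 30⁻¹ ≡ 56 (mod 73), so λ ≡ 44.
  x = λ² - 52 - 9 = 1936 - 61 ≡ 50; y = λ·(52 - 50) - 52 ≡ 36. → (50, 36)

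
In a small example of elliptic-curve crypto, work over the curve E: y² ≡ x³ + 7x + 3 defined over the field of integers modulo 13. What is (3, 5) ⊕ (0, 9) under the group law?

(3, 5) + (0, 9). λ = (9 - 5)/(0 - 3) ≡ 4/10 mod 13. 10⁻¹ ≡ 4 (mod 13), so λ ≡ 3.
  x = λ² - 3 - 0 = 9 - 3 ≡ 6; y = λ·(3 - 6) - 5 ≡ 12. → (6, 12)

(6, 12)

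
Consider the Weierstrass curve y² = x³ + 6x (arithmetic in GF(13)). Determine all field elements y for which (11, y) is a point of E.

none

x³ + 6x + 0 = 1397 ≡ 6 (mod 13).
6 is a non-residue mod 13; no y exists.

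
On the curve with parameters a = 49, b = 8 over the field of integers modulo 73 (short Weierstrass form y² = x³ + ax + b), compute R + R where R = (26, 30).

tangent at (26, 30): λ = (3·26² + 49)/(2·30) ≡ 33/60. 60⁻¹ ≡ 28 (mod 73), so λ ≡ 33·28 ≡ 48.
  x = λ² - 26 - 26 = 2304 - 52 ≡ 62; y = λ·(26 - 62) - 30 ≡ 67. → (62, 67)

(62, 67)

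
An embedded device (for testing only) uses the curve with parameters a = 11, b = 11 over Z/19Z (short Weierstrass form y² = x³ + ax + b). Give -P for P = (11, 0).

(11, 0)

-(11, 0) = (11, -0 mod 19) = (11, 0).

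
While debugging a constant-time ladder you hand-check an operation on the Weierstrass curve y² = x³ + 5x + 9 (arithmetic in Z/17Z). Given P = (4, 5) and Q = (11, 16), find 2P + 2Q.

First 2P:
Repeated addition: build up to 2P.
2P: tangent at (4, 5): λ = (3·4² + 5)/(2·5) ≡ 2/10. 10⁻¹ ≡ 12 (mod 17) since 10·12 = 120 ≡ 1, so λ ≡ 2·12 ≡ 7.
  x = λ² - 4 - 4 = 49 - 8 ≡ 7; y = λ·(4 - 7) - 5 ≡ 8. → (7, 8)
2P = (7, 8).
Next 2Q:
Repeated addition: build up to 2Q.
2Q: tangent at (11, 16): λ = (3·11² + 5)/(2·16) ≡ 11/15. 15⁻¹ ≡ 8 (mod 17) since 15·8 = 120 ≡ 1, so λ ≡ 11·8 ≡ 3.
  x = λ² - 11 - 11 = 9 - 22 ≡ 4; y = λ·(11 - 4) - 16 ≡ 5. → (4, 5)
2Q = (4, 5).
Finally 2P + 2Q:
(7, 8) + (4, 5). λ = (5 - 8)/(4 - 7) ≡ 14/14 mod 17. 14⁻¹ ≡ 11 (mod 17) since 14·11 = 154 ≡ 1, so λ ≡ 1.
  x = λ² - 7 - 4 = 1 - 11 ≡ 7; y = λ·(7 - 7) - 8 ≡ 9. → (7, 9)

(7, 9)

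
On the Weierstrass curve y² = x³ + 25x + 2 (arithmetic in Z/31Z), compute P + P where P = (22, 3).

tangent at (22, 3): λ = (3·22² + 25)/(2·3) ≡ 20/6. 6⁻¹ ≡ 26 (mod 31), so λ ≡ 20·26 ≡ 24.
  x = λ² - 22 - 22 = 576 - 44 ≡ 5; y = λ·(22 - 5) - 3 ≡ 2. → (5, 2)

(5, 2)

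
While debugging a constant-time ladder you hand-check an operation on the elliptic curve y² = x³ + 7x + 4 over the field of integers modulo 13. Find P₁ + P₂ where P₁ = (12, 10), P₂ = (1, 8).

(1, 5)

(12, 10) + (1, 8). λ = (8 - 10)/(1 - 12) ≡ 11/2 mod 13. 2⁻¹ ≡ 7 (mod 13), so λ ≡ 12.
  x = λ² - 12 - 1 = 144 - 13 ≡ 1; y = λ·(12 - 1) - 10 ≡ 5. → (1, 5)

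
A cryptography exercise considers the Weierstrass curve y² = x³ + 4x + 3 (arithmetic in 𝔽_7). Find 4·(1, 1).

Write Q = (1, 1).
Double-and-add on 4 = (100)₂. Start with Q = (1, 1) for the leading 1-bit.
double: tangent at (1, 1): λ = (3·1² + 4)/(2·1) ≡ 0/2. 2⁻¹ ≡ 4 (mod 7), so λ ≡ 0·4 ≡ 0.
  x = λ² - 1 - 1 = 0 - 2 ≡ 5; y = λ·(1 - 5) - 1 ≡ 6. → (5, 6)
double: tangent at (5, 6): λ = (3·5² + 4)/(2·6) ≡ 2/5. 5⁻¹ ≡ 3 (mod 7), so λ ≡ 2·3 ≡ 6.
  x = λ² - 5 - 5 = 36 - 10 ≡ 5; y = λ·(5 - 5) - 6 ≡ 1. → (5, 1)

(5, 1)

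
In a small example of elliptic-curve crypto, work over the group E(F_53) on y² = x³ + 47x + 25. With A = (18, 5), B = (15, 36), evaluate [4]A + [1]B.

(35, 5)

First 4A:
Double-and-add on 4 = (100)₂. Start with A = (18, 5) for the leading 1-bit.
double: tangent at (18, 5): λ = (3·18² + 47)/(2·5) ≡ 12/10. 10⁻¹ ≡ 16 (mod 53) since 10·16 = 160 ≡ 1, so λ ≡ 12·16 ≡ 33.
  x = λ² - 18 - 18 = 1089 - 36 ≡ 46; y = λ·(18 - 46) - 5 ≡ 25. → (46, 25)
double: tangent at (46, 25): λ = (3·46² + 47)/(2·25) ≡ 35/50. 50⁻¹ ≡ 35 (mod 53) since 50·35 = 1750 ≡ 1, so λ ≡ 35·35 ≡ 6.
  x = λ² - 46 - 46 = 36 - 92 ≡ 50; y = λ·(46 - 50) - 25 ≡ 4. → (50, 4)
4A = (50, 4).
Finally 4A + B:
(50, 4) + (15, 36). λ = (36 - 4)/(15 - 50) ≡ 32/18 mod 53. 18⁻¹ ≡ 3 (mod 53) since 18·3 = 54 ≡ 1, so λ ≡ 43.
  x = λ² - 50 - 15 = 1849 - 65 ≡ 35; y = λ·(50 - 35) - 4 ≡ 5. → (35, 5)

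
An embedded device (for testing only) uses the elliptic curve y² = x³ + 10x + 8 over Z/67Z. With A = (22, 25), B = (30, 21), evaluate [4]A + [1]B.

(59, 32)

First 4A:
Double-and-add on 4 = (100)₂. Start with A = (22, 25) for the leading 1-bit.
double: tangent at (22, 25): λ = (3·22² + 10)/(2·25) ≡ 55/50. 50⁻¹ ≡ 63 (mod 67) since 50·63 = 3150 ≡ 1, so λ ≡ 55·63 ≡ 48.
  x = λ² - 22 - 22 = 2304 - 44 ≡ 49; y = λ·(22 - 49) - 25 ≡ 19. → (49, 19)
double: tangent at (49, 19): λ = (3·49² + 10)/(2·19) ≡ 44/38. 38⁻¹ ≡ 30 (mod 67), so λ ≡ 44·30 ≡ 47.
  x = λ² - 49 - 49 = 2209 - 98 ≡ 34; y = λ·(49 - 34) - 19 ≡ 16. → (34, 16)
4A = (34, 16).
Finally 4A + B:
(34, 16) + (30, 21). λ = (21 - 16)/(30 - 34) ≡ 5/63 mod 67. 63⁻¹ ≡ 50 (mod 67) since 63·50 = 3150 ≡ 1, so λ ≡ 49.
  x = λ² - 34 - 30 = 2401 - 64 ≡ 59; y = λ·(34 - 59) - 16 ≡ 32. → (59, 32)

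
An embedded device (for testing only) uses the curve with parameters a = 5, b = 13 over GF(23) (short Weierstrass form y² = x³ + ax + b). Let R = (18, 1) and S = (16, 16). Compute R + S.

(18, 1) + (16, 16). λ = (16 - 1)/(16 - 18) ≡ 15/21 mod 23. 21⁻¹ ≡ 11 (mod 23), so λ ≡ 4.
  x = λ² - 18 - 16 = 16 - 34 ≡ 5; y = λ·(18 - 5) - 1 ≡ 5. → (5, 5)

(5, 5)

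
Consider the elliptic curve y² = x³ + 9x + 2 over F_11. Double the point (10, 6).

(3, 1)

tangent at (10, 6): λ = (3·10² + 9)/(2·6) ≡ 1/1. 1⁻¹ ≡ 1 (mod 11) since 1·1 = 1 ≡ 1, so λ ≡ 1·1 ≡ 1.
  x = λ² - 10 - 10 = 1 - 20 ≡ 3; y = λ·(10 - 3) - 6 ≡ 1. → (3, 1)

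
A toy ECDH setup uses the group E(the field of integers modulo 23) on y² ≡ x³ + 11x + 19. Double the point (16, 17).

tangent at (16, 17): λ = (3·16² + 11)/(2·17) ≡ 20/11. 11⁻¹ ≡ 21 (mod 23), so λ ≡ 20·21 ≡ 6.
  x = λ² - 16 - 16 = 36 - 32 ≡ 4; y = λ·(16 - 4) - 17 ≡ 9. → (4, 9)

(4, 9)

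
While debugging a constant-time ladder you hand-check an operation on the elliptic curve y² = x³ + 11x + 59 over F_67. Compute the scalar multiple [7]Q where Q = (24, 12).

Double-and-add on 7 = (111)₂. Start with Q = (24, 12) for the leading 1-bit.
double: tangent at (24, 12): λ = (3·24² + 11)/(2·12) ≡ 64/24. 24⁻¹ ≡ 14 (mod 67), so λ ≡ 64·14 ≡ 25.
  x = λ² - 24 - 24 = 625 - 48 ≡ 41; y = λ·(24 - 41) - 12 ≡ 32. → (41, 32)
add Q: (41, 32) + (24, 12). λ = (12 - 32)/(24 - 41) ≡ 47/50 mod 67. 50⁻¹ ≡ 63 (mod 67), so λ ≡ 13.
  x = λ² - 41 - 24 = 169 - 65 ≡ 37; y = λ·(41 - 37) - 32 ≡ 20. → (37, 20)
double: tangent at (37, 20): λ = (3·37² + 11)/(2·20) ≡ 31/40. 40⁻¹ ≡ 62 (mod 67), so λ ≡ 31·62 ≡ 46.
  x = λ² - 37 - 37 = 2116 - 74 ≡ 32; y = λ·(37 - 32) - 20 ≡ 9. → (32, 9)
add Q: (32, 9) + (24, 12). λ = (12 - 9)/(24 - 32) ≡ 3/59 mod 67. 59⁻¹ ≡ 25 (mod 67) since 59·25 = 1475 ≡ 1, so λ ≡ 8.
  x = λ² - 32 - 24 = 64 - 56 ≡ 8; y = λ·(32 - 8) - 9 ≡ 49. → (8, 49)

(8, 49)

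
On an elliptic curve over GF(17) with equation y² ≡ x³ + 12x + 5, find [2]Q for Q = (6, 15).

(4, 10)

tangent at (6, 15): λ = (3·6² + 12)/(2·15) ≡ 1/13. 13⁻¹ ≡ 4 (mod 17) since 13·4 = 52 ≡ 1, so λ ≡ 1·4 ≡ 4.
  x = λ² - 6 - 6 = 16 - 12 ≡ 4; y = λ·(6 - 4) - 15 ≡ 10. → (4, 10)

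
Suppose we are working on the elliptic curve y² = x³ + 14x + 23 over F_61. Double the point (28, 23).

tangent at (28, 23): λ = (3·28² + 14)/(2·23) ≡ 48/46. 46⁻¹ ≡ 4 (mod 61), so λ ≡ 48·4 ≡ 9.
  x = λ² - 28 - 28 = 81 - 56 ≡ 25; y = λ·(28 - 25) - 23 ≡ 4. → (25, 4)

(25, 4)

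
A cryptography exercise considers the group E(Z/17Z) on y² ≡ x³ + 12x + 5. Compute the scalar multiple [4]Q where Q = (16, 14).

Repeated addition: build up to 4Q.
2Q: tangent at (16, 14): λ = (3·16² + 12)/(2·14) ≡ 15/11. 11⁻¹ ≡ 14 (mod 17) since 11·14 = 154 ≡ 1, so λ ≡ 15·14 ≡ 6.
  x = λ² - 16 - 16 = 36 - 32 ≡ 4; y = λ·(16 - 4) - 14 ≡ 7. → (4, 7)
3Q: (4, 7) + (16, 14). λ = (14 - 7)/(16 - 4) ≡ 7/12 mod 17. 12⁻¹ ≡ 10 (mod 17) since 12·10 = 120 ≡ 1, so λ ≡ 2.
  x = λ² - 4 - 16 = 4 - 20 ≡ 1; y = λ·(4 - 1) - 7 ≡ 16. → (1, 16)
4Q: (1, 16) + (16, 14). λ = (14 - 16)/(16 - 1) ≡ 15/15 mod 17. 15⁻¹ ≡ 8 (mod 17) since 15·8 = 120 ≡ 1, so λ ≡ 1.
  x = λ² - 1 - 16 = 1 - 17 ≡ 1; y = λ·(1 - 1) - 16 ≡ 1. → (1, 1)

(1, 1)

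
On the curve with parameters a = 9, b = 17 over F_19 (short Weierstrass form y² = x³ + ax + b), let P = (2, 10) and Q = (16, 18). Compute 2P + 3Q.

First 2P:
Repeated addition: build up to 2P.
2P: tangent at (2, 10): λ = (3·2² + 9)/(2·10) ≡ 2/1. 1⁻¹ ≡ 1 (mod 19), so λ ≡ 2·1 ≡ 2.
  x = λ² - 2 - 2 = 4 - 4 ≡ 0; y = λ·(2 - 0) - 10 ≡ 13. → (0, 13)
2P = (0, 13).
Next 3Q:
Repeated addition: build up to 3Q.
2Q: tangent at (16, 18): λ = (3·16² + 9)/(2·18) ≡ 17/17. 17⁻¹ ≡ 9 (mod 19) since 17·9 = 153 ≡ 1, so λ ≡ 17·9 ≡ 1.
  x = λ² - 16 - 16 = 1 - 32 ≡ 7; y = λ·(16 - 7) - 18 ≡ 10. → (7, 10)
3Q: (7, 10) + (16, 18). λ = (18 - 10)/(16 - 7) ≡ 8/9 mod 19. 9⁻¹ ≡ 17 (mod 19) since 9·17 = 153 ≡ 1, so λ ≡ 3.
  x = λ² - 7 - 16 = 9 - 23 ≡ 5; y = λ·(7 - 5) - 10 ≡ 15. → (5, 15)
3Q = (5, 15).
Finally 2P + 3Q:
(0, 13) + (5, 15). λ = (15 - 13)/(5 - 0) ≡ 2/5 mod 19. 5⁻¹ ≡ 4 (mod 19), so λ ≡ 8.
  x = λ² - 0 - 5 = 64 - 5 ≡ 2; y = λ·(0 - 2) - 13 ≡ 9. → (2, 9)

(2, 9)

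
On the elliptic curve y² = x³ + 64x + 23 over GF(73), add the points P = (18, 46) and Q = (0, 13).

(18, 46) + (0, 13). λ = (13 - 46)/(0 - 18) ≡ 40/55 mod 73. 55⁻¹ ≡ 4 (mod 73), so λ ≡ 14.
  x = λ² - 18 - 0 = 196 - 18 ≡ 32; y = λ·(18 - 32) - 46 ≡ 50. → (32, 50)

(32, 50)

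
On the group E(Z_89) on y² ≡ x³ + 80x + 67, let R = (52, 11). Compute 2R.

(63, 76)

tangent at (52, 11): λ = (3·52² + 80)/(2·11) ≡ 4/22. 22⁻¹ ≡ 85 (mod 89), so λ ≡ 4·85 ≡ 73.
  x = λ² - 52 - 52 = 5329 - 104 ≡ 63; y = λ·(52 - 63) - 11 ≡ 76. → (63, 76)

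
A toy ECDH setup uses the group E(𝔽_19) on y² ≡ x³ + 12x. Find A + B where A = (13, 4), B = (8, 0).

(7, 16)

(13, 4) + (8, 0). λ = (0 - 4)/(8 - 13) ≡ 15/14 mod 19. 14⁻¹ ≡ 15 (mod 19), so λ ≡ 16.
  x = λ² - 13 - 8 = 256 - 21 ≡ 7; y = λ·(13 - 7) - 4 ≡ 16. → (7, 16)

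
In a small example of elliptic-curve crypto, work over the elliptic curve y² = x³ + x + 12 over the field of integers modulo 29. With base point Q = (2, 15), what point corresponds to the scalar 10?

(23, 14)

Repeated addition: build up to 10Q.
2Q: tangent at (2, 15): λ = (3·2² + 1)/(2·15) ≡ 13/1. 1⁻¹ ≡ 1 (mod 29) since 1·1 = 1 ≡ 1, so λ ≡ 13·1 ≡ 13.
  x = λ² - 2 - 2 = 169 - 4 ≡ 20; y = λ·(2 - 20) - 15 ≡ 12. → (20, 12)
3Q: (20, 12) + (2, 15). λ = (15 - 12)/(2 - 20) ≡ 3/11 mod 29. 11⁻¹ ≡ 8 (mod 29), so λ ≡ 24.
  x = λ² - 20 - 2 = 576 - 22 ≡ 3; y = λ·(20 - 3) - 12 ≡ 19. → (3, 19)
4Q: (3, 19) + (2, 15). λ = (15 - 19)/(2 - 3) ≡ 25/28 mod 29. 28⁻¹ ≡ 28 (mod 29), so λ ≡ 4.
  x = λ² - 3 - 2 = 16 - 5 ≡ 11; y = λ·(3 - 11) - 19 ≡ 7. → (11, 7)
5Q: (11, 7) + (2, 15). λ = (15 - 7)/(2 - 11) ≡ 8/20 mod 29. 20⁻¹ ≡ 16 (mod 29), so λ ≡ 12.
  x = λ² - 11 - 2 = 144 - 13 ≡ 15; y = λ·(11 - 15) - 7 ≡ 3. → (15, 3)
6Q: (15, 3) + (2, 15). λ = (15 - 3)/(2 - 15) ≡ 12/16 mod 29. 16⁻¹ ≡ 20 (mod 29), so λ ≡ 8.
  x = λ² - 15 - 2 = 64 - 17 ≡ 18; y = λ·(15 - 18) - 3 ≡ 2. → (18, 2)
7Q: (18, 2) + (2, 15). λ = (15 - 2)/(2 - 18) ≡ 13/13 mod 29. 13⁻¹ ≡ 9 (mod 29) since 13·9 = 117 ≡ 1, so λ ≡ 1.
  x = λ² - 18 - 2 = 1 - 20 ≡ 10; y = λ·(18 - 10) - 2 ≡ 6. → (10, 6)
8Q: (10, 6) + (2, 15). λ = (15 - 6)/(2 - 10) ≡ 9/21 mod 29. 21⁻¹ ≡ 18 (mod 29), so λ ≡ 17.
  x = λ² - 10 - 2 = 289 - 12 ≡ 16; y = λ·(10 - 16) - 6 ≡ 8. → (16, 8)
9Q: (16, 8) + (2, 15). λ = (15 - 8)/(2 - 16) ≡ 7/15 mod 29. 15⁻¹ ≡ 2 (mod 29), so λ ≡ 14.
  x = λ² - 16 - 2 = 196 - 18 ≡ 4; y = λ·(16 - 4) - 8 ≡ 15. → (4, 15)
10Q: (4, 15) + (2, 15). λ = (15 - 15)/(2 - 4) ≡ 0/27 mod 29. 27⁻¹ ≡ 14 (mod 29), so λ ≡ 0.
  x = λ² - 4 - 2 = 0 - 6 ≡ 23; y = λ·(4 - 23) - 15 ≡ 14. → (23, 14)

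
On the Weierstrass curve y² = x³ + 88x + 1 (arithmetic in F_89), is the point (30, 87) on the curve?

y² = 87² ≡ 4; x³ + 88x + 1 = 29641 ≡ 4 (mod 89). 4 = 4.

yes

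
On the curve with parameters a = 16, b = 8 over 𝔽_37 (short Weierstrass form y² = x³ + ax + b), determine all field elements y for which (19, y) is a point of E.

x³ + 16x + 8 = 7171 ≡ 30 (mod 37).
Square roots of 30 mod 37: 17 and 20 (since 17² = 289 ≡ 30).

17, 20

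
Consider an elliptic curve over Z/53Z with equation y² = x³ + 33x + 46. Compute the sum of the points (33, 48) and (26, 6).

(30, 23)

(33, 48) + (26, 6). λ = (6 - 48)/(26 - 33) ≡ 11/46 mod 53. 46⁻¹ ≡ 15 (mod 53), so λ ≡ 6.
  x = λ² - 33 - 26 = 36 - 59 ≡ 30; y = λ·(33 - 30) - 48 ≡ 23. → (30, 23)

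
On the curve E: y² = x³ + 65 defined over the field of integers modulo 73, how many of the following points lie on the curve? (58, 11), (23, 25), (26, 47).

(58, 11): 11² ≡ 48, rhs ≡ 48 → on.
(23, 25): 25² ≡ 41, rhs ≡ 41 → on.
(26, 47): 47² ≡ 19, rhs ≡ 48 → off.

2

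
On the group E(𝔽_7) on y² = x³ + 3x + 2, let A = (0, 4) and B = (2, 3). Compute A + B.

(0, 3)

(0, 4) + (2, 3). λ = (3 - 4)/(2 - 0) ≡ 6/2 mod 7. 2⁻¹ ≡ 4 (mod 7), so λ ≡ 3.
  x = λ² - 0 - 2 = 9 - 2 ≡ 0; y = λ·(0 - 0) - 4 ≡ 3. → (0, 3)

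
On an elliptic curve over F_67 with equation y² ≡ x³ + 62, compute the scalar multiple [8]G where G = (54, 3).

(49, 27)

Repeated addition: build up to 8G.
2G: tangent at (54, 3): λ = (3·54² + 0)/(2·3) ≡ 38/6. 6⁻¹ ≡ 56 (mod 67), so λ ≡ 38·56 ≡ 51.
  x = λ² - 54 - 54 = 2601 - 108 ≡ 14; y = λ·(54 - 14) - 3 ≡ 27. → (14, 27)
3G: (14, 27) + (54, 3). λ = (3 - 27)/(54 - 14) ≡ 43/40 mod 67. 40⁻¹ ≡ 62 (mod 67), so λ ≡ 53.
  x = λ² - 14 - 54 = 2809 - 68 ≡ 61; y = λ·(14 - 61) - 27 ≡ 28. → (61, 28)
4G: (61, 28) + (54, 3). λ = (3 - 28)/(54 - 61) ≡ 42/60 mod 67. 60⁻¹ ≡ 19 (mod 67), so λ ≡ 61.
  x = λ² - 61 - 54 = 3721 - 115 ≡ 55; y = λ·(61 - 55) - 28 ≡ 3. → (55, 3)
5G: (55, 3) + (54, 3). λ = (3 - 3)/(54 - 55) ≡ 0/66 mod 67. 66⁻¹ ≡ 66 (mod 67), so λ ≡ 0.
  x = λ² - 55 - 54 = 0 - 109 ≡ 25; y = λ·(55 - 25) - 3 ≡ 64. → (25, 64)
6G: (25, 64) + (54, 3). λ = (3 - 64)/(54 - 25) ≡ 6/29 mod 67. 29⁻¹ ≡ 37 (mod 67), so λ ≡ 21.
  x = λ² - 25 - 54 = 441 - 79 ≡ 27; y = λ·(25 - 27) - 64 ≡ 28. → (27, 28)
7G: (27, 28) + (54, 3). λ = (3 - 28)/(54 - 27) ≡ 42/27 mod 67. 27⁻¹ ≡ 5 (mod 67), so λ ≡ 9.
  x = λ² - 27 - 54 = 81 - 81 ≡ 0; y = λ·(27 - 0) - 28 ≡ 14. → (0, 14)
8G: (0, 14) + (54, 3). λ = (3 - 14)/(54 - 0) ≡ 56/54 mod 67. 54⁻¹ ≡ 36 (mod 67), so λ ≡ 6.
  x = λ² - 0 - 54 = 36 - 54 ≡ 49; y = λ·(0 - 49) - 14 ≡ 27. → (49, 27)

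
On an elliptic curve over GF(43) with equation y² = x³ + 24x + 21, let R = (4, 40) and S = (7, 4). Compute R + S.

(4, 40) + (7, 4). λ = (4 - 40)/(7 - 4) ≡ 7/3 mod 43. 3⁻¹ ≡ 29 (mod 43) since 3·29 = 87 ≡ 1, so λ ≡ 31.
  x = λ² - 4 - 7 = 961 - 11 ≡ 4; y = λ·(4 - 4) - 40 ≡ 3. → (4, 3)

(4, 3)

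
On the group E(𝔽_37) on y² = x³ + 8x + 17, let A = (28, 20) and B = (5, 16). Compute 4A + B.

First 4A:
Double-and-add on 4 = (100)₂. Start with A = (28, 20) for the leading 1-bit.
double: tangent at (28, 20): λ = (3·28² + 8)/(2·20) ≡ 29/3. 3⁻¹ ≡ 25 (mod 37), so λ ≡ 29·25 ≡ 22.
  x = λ² - 28 - 28 = 484 - 56 ≡ 21; y = λ·(28 - 21) - 20 ≡ 23. → (21, 23)
double: tangent at (21, 23): λ = (3·21² + 8)/(2·23) ≡ 36/9. 9⁻¹ ≡ 33 (mod 37) since 9·33 = 297 ≡ 1, so λ ≡ 36·33 ≡ 4.
  x = λ² - 21 - 21 = 16 - 42 ≡ 11; y = λ·(21 - 11) - 23 ≡ 17. → (11, 17)
4A = (11, 17).
Finally 4A + B:
(11, 17) + (5, 16). λ = (16 - 17)/(5 - 11) ≡ 36/31 mod 37. 31⁻¹ ≡ 6 (mod 37) since 31·6 = 186 ≡ 1, so λ ≡ 31.
  x = λ² - 11 - 5 = 961 - 16 ≡ 20; y = λ·(11 - 20) - 17 ≡ 0. → (20, 0)

(20, 0)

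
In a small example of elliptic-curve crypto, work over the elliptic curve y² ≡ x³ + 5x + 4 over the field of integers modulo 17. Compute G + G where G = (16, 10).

tangent at (16, 10): λ = (3·16² + 5)/(2·10) ≡ 8/3. 3⁻¹ ≡ 6 (mod 17) since 3·6 = 18 ≡ 1, so λ ≡ 8·6 ≡ 14.
  x = λ² - 16 - 16 = 196 - 32 ≡ 11; y = λ·(16 - 11) - 10 ≡ 9. → (11, 9)

(11, 9)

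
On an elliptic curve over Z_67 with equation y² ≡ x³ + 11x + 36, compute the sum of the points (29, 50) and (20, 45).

(15, 62)

(29, 50) + (20, 45). λ = (45 - 50)/(20 - 29) ≡ 62/58 mod 67. 58⁻¹ ≡ 52 (mod 67), so λ ≡ 8.
  x = λ² - 29 - 20 = 64 - 49 ≡ 15; y = λ·(29 - 15) - 50 ≡ 62. → (15, 62)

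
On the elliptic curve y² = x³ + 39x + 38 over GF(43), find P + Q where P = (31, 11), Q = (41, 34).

(31, 11) + (41, 34). λ = (34 - 11)/(41 - 31) ≡ 23/10 mod 43. 10⁻¹ ≡ 13 (mod 43), so λ ≡ 41.
  x = λ² - 31 - 41 = 1681 - 72 ≡ 18; y = λ·(31 - 18) - 11 ≡ 6. → (18, 6)

(18, 6)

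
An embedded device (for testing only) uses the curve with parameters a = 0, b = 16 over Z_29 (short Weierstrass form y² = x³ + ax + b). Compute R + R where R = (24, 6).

(11, 10)

tangent at (24, 6): λ = (3·24² + 0)/(2·6) ≡ 17/12. 12⁻¹ ≡ 17 (mod 29), so λ ≡ 17·17 ≡ 28.
  x = λ² - 24 - 24 = 784 - 48 ≡ 11; y = λ·(24 - 11) - 6 ≡ 10. → (11, 10)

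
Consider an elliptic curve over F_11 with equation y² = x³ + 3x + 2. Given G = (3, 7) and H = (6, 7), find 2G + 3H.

(7, 5)

First 2G:
Repeated addition: build up to 2G.
2G: tangent at (3, 7): λ = (3·3² + 3)/(2·7) ≡ 8/3. 3⁻¹ ≡ 4 (mod 11) since 3·4 = 12 ≡ 1, so λ ≡ 8·4 ≡ 10.
  x = λ² - 3 - 3 = 100 - 6 ≡ 6; y = λ·(3 - 6) - 7 ≡ 7. → (6, 7)
2G = (6, 7).
Next 3H:
Repeated addition: build up to 3H.
2H: tangent at (6, 7): λ = (3·6² + 3)/(2·7) ≡ 1/3. 3⁻¹ ≡ 4 (mod 11) since 3·4 = 12 ≡ 1, so λ ≡ 1·4 ≡ 4.
  x = λ² - 6 - 6 = 16 - 12 ≡ 4; y = λ·(6 - 4) - 7 ≡ 1. → (4, 1)
3H: (4, 1) + (6, 7). λ = (7 - 1)/(6 - 4) ≡ 6/2 mod 11. 2⁻¹ ≡ 6 (mod 11), so λ ≡ 3.
  x = λ² - 4 - 6 = 9 - 10 ≡ 10; y = λ·(4 - 10) - 1 ≡ 3. → (10, 3)
3H = (10, 3).
Finally 2G + 3H:
(6, 7) + (10, 3). λ = (3 - 7)/(10 - 6) ≡ 7/4 mod 11. 4⁻¹ ≡ 3 (mod 11) since 4·3 = 12 ≡ 1, so λ ≡ 10.
  x = λ² - 6 - 10 = 100 - 16 ≡ 7; y = λ·(6 - 7) - 7 ≡ 5. → (7, 5)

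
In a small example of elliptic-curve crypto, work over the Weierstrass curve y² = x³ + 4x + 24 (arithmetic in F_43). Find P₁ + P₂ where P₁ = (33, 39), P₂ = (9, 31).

(33, 39) + (9, 31). λ = (31 - 39)/(9 - 33) ≡ 35/19 mod 43. 19⁻¹ ≡ 34 (mod 43) since 19·34 = 646 ≡ 1, so λ ≡ 29.
  x = λ² - 33 - 9 = 841 - 42 ≡ 25; y = λ·(33 - 25) - 39 ≡ 21. → (25, 21)

(25, 21)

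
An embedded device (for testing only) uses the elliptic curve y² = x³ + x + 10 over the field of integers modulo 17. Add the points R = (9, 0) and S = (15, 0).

(10, 0)

(9, 0) + (15, 0). λ = (0 - 0)/(15 - 9) ≡ 0/6 mod 17. 6⁻¹ ≡ 3 (mod 17), so λ ≡ 0.
  x = λ² - 9 - 15 = 0 - 24 ≡ 10; y = λ·(9 - 10) - 0 ≡ 0. → (10, 0)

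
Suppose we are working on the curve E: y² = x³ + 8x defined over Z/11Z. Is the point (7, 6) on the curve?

yes

y² = 6² ≡ 3; x³ + 8x + 0 = 399 ≡ 3 (mod 11). 3 = 3.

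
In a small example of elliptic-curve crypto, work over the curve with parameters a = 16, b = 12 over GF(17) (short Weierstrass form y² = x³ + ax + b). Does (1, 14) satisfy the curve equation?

no

y² = 14² ≡ 9; x³ + 16x + 12 = 29 ≡ 12 (mod 17). 9 ≠ 12.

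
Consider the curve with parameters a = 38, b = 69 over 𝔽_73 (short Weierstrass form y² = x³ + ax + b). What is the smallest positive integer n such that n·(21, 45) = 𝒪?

2P: tangent at (21, 45): λ = (3·21² + 38)/(2·45) ≡ 47/17. 17⁻¹ ≡ 43 (mod 73) since 17·43 = 731 ≡ 1, so λ ≡ 47·43 ≡ 50.
  x = λ² - 21 - 21 = 2500 - 42 ≡ 49; y = λ·(21 - 49) - 45 ≡ 15. → (49, 15)
3P: (49, 15) + (21, 45). λ = (45 - 15)/(21 - 49) ≡ 30/45 mod 73. 45⁻¹ ≡ 13 (mod 73) since 45·13 = 585 ≡ 1, so λ ≡ 25.
  x = λ² - 49 - 21 = 625 - 70 ≡ 44; y = λ·(49 - 44) - 15 ≡ 37. → (44, 37)
4P: (44, 37) + (21, 45). λ = (45 - 37)/(21 - 44) ≡ 8/50 mod 73. 50⁻¹ ≡ 19 (mod 73), so λ ≡ 6.
  x = λ² - 44 - 21 = 36 - 65 ≡ 44; y = λ·(44 - 44) - 37 ≡ 36. → (44, 36)
5P: (44, 36) + (21, 45). λ = (45 - 36)/(21 - 44) ≡ 9/50 mod 73. 50⁻¹ ≡ 19 (mod 73), so λ ≡ 25.
  x = λ² - 44 - 21 = 625 - 65 ≡ 49; y = λ·(44 - 49) - 36 ≡ 58. → (49, 58)
6P: (49, 58) + (21, 45). λ = (45 - 58)/(21 - 49) ≡ 60/45 mod 73. 45⁻¹ ≡ 13 (mod 73), so λ ≡ 50.
  x = λ² - 49 - 21 = 2500 - 70 ≡ 21; y = λ·(49 - 21) - 58 ≡ 28. → (21, 28)
7P: (21, 28) + (21, 45): same x and y₁ ≡ -y₂, so the sum is 𝒪.
7P = 𝒪, so the order is 7.

7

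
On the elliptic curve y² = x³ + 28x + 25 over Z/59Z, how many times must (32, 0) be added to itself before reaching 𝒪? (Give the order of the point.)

2P: (32, 0) + (32, 0): same x and y₁ ≡ -y₂, so the sum is 𝒪.
2P = 𝒪, so the order is 2.

2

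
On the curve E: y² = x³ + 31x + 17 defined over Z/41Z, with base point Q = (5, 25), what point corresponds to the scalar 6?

(27, 23)

Repeated addition: build up to 6Q.
2Q: tangent at (5, 25): λ = (3·5² + 31)/(2·25) ≡ 24/9. 9⁻¹ ≡ 32 (mod 41), so λ ≡ 24·32 ≡ 30.
  x = λ² - 5 - 5 = 900 - 10 ≡ 29; y = λ·(5 - 29) - 25 ≡ 34. → (29, 34)
3Q: (29, 34) + (5, 25). λ = (25 - 34)/(5 - 29) ≡ 32/17 mod 41. 17⁻¹ ≡ 29 (mod 41), so λ ≡ 26.
  x = λ² - 29 - 5 = 676 - 34 ≡ 27; y = λ·(29 - 27) - 34 ≡ 18. → (27, 18)
4Q: (27, 18) + (5, 25). λ = (25 - 18)/(5 - 27) ≡ 7/19 mod 41. 19⁻¹ ≡ 13 (mod 41) since 19·13 = 247 ≡ 1, so λ ≡ 9.
  x = λ² - 27 - 5 = 81 - 32 ≡ 8; y = λ·(27 - 8) - 18 ≡ 30. → (8, 30)
5Q: (8, 30) + (5, 25). λ = (25 - 30)/(5 - 8) ≡ 36/38 mod 41. 38⁻¹ ≡ 27 (mod 41), so λ ≡ 29.
  x = λ² - 8 - 5 = 841 - 13 ≡ 8; y = λ·(8 - 8) - 30 ≡ 11. → (8, 11)
6Q: (8, 11) + (5, 25). λ = (25 - 11)/(5 - 8) ≡ 14/38 mod 41. 38⁻¹ ≡ 27 (mod 41) since 38·27 = 1026 ≡ 1, so λ ≡ 9.
  x = λ² - 8 - 5 = 81 - 13 ≡ 27; y = λ·(8 - 27) - 11 ≡ 23. → (27, 23)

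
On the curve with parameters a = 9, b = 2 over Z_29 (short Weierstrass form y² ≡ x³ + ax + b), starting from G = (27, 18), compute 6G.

(2, 17)

Double-and-add on 6 = (110)₂. Start with G = (27, 18) for the leading 1-bit.
double: tangent at (27, 18): λ = (3·27² + 9)/(2·18) ≡ 21/7. 7⁻¹ ≡ 25 (mod 29), so λ ≡ 21·25 ≡ 3.
  x = λ² - 27 - 27 = 9 - 54 ≡ 13; y = λ·(27 - 13) - 18 ≡ 24. → (13, 24)
add G: (13, 24) + (27, 18). λ = (18 - 24)/(27 - 13) ≡ 23/14 mod 29. 14⁻¹ ≡ 27 (mod 29) since 14·27 = 378 ≡ 1, so λ ≡ 12.
  x = λ² - 13 - 27 = 144 - 40 ≡ 17; y = λ·(13 - 17) - 24 ≡ 15. → (17, 15)
double: tangent at (17, 15): λ = (3·17² + 9)/(2·15) ≡ 6/1. 1⁻¹ ≡ 1 (mod 29) since 1·1 = 1 ≡ 1, so λ ≡ 6·1 ≡ 6.
  x = λ² - 17 - 17 = 36 - 34 ≡ 2; y = λ·(17 - 2) - 15 ≡ 17. → (2, 17)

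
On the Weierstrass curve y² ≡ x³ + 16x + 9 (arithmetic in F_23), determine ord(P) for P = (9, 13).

2P: tangent at (9, 13): λ = (3·9² + 16)/(2·13) ≡ 6/3. 3⁻¹ ≡ 8 (mod 23), so λ ≡ 6·8 ≡ 2.
  x = λ² - 9 - 9 = 4 - 18 ≡ 9; y = λ·(9 - 9) - 13 ≡ 10. → (9, 10)
3P: (9, 10) + (9, 13): same x and y₁ ≡ -y₂, so the sum is O.
3P = O, so the order is 3.

3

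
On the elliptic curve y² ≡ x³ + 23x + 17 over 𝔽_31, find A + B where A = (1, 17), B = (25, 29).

(1, 17) + (25, 29). λ = (29 - 17)/(25 - 1) ≡ 12/24 mod 31. 24⁻¹ ≡ 22 (mod 31), so λ ≡ 16.
  x = λ² - 1 - 25 = 256 - 26 ≡ 13; y = λ·(1 - 13) - 17 ≡ 8. → (13, 8)

(13, 8)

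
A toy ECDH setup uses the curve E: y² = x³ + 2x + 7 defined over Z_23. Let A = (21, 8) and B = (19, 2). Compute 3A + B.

First 3A:
Repeated addition: build up to 3A.
2A: tangent at (21, 8): λ = (3·21² + 2)/(2·8) ≡ 14/16. 16⁻¹ ≡ 13 (mod 23) since 16·13 = 208 ≡ 1, so λ ≡ 14·13 ≡ 21.
  x = λ² - 21 - 21 = 441 - 42 ≡ 8; y = λ·(21 - 8) - 8 ≡ 12. → (8, 12)
3A: (8, 12) + (21, 8). λ = (8 - 12)/(21 - 8) ≡ 19/13 mod 23. 13⁻¹ ≡ 16 (mod 23), so λ ≡ 5.
  x = λ² - 8 - 21 = 25 - 29 ≡ 19; y = λ·(8 - 19) - 12 ≡ 2. → (19, 2)
3A = (19, 2).
Finally 3A + B:
tangent at (19, 2): λ = (3·19² + 2)/(2·2) ≡ 4/4. 4⁻¹ ≡ 6 (mod 23) since 4·6 = 24 ≡ 1, so λ ≡ 4·6 ≡ 1.
  x = λ² - 19 - 19 = 1 - 38 ≡ 9; y = λ·(19 - 9) - 2 ≡ 8. → (9, 8)

(9, 8)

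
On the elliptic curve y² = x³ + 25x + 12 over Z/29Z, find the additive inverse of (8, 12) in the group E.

(8, 17)

-(8, 12) = (8, -12 mod 29) = (8, 17).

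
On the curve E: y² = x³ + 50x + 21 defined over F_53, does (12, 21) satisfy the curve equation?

yes

y² = 21² ≡ 17; x³ + 50x + 21 = 2349 ≡ 17 (mod 53). 17 = 17.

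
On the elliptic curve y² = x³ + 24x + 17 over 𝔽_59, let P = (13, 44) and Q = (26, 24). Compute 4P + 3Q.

First 4P:
Double-and-add on 4 = (100)₂. Start with P = (13, 44) for the leading 1-bit.
double: tangent at (13, 44): λ = (3·13² + 24)/(2·44) ≡ 0/29. 29⁻¹ ≡ 57 (mod 59), so λ ≡ 0·57 ≡ 0.
  x = λ² - 13 - 13 = 0 - 26 ≡ 33; y = λ·(13 - 33) - 44 ≡ 15. → (33, 15)
double: tangent at (33, 15): λ = (3·33² + 24)/(2·15) ≡ 46/30. 30⁻¹ ≡ 2 (mod 59) since 30·2 = 60 ≡ 1, so λ ≡ 46·2 ≡ 33.
  x = λ² - 33 - 33 = 1089 - 66 ≡ 20; y = λ·(33 - 20) - 15 ≡ 1. → (20, 1)
4P = (20, 1).
Next 3Q:
Repeated addition: build up to 3Q.
2Q: tangent at (26, 24): λ = (3·26² + 24)/(2·24) ≡ 46/48. 48⁻¹ ≡ 16 (mod 59) since 48·16 = 768 ≡ 1, so λ ≡ 46·16 ≡ 28.
  x = λ² - 26 - 26 = 784 - 52 ≡ 24; y = λ·(26 - 24) - 24 ≡ 32. → (24, 32)
3Q: (24, 32) + (26, 24). λ = (24 - 32)/(26 - 24) ≡ 51/2 mod 59. 2⁻¹ ≡ 30 (mod 59), so λ ≡ 55.
  x = λ² - 24 - 26 = 3025 - 50 ≡ 25; y = λ·(24 - 25) - 32 ≡ 31. → (25, 31)
3Q = (25, 31).
Finally 4P + 3Q:
(20, 1) + (25, 31). λ = (31 - 1)/(25 - 20) ≡ 30/5 mod 59. 5⁻¹ ≡ 12 (mod 59) since 5·12 = 60 ≡ 1, so λ ≡ 6.
  x = λ² - 20 - 25 = 36 - 45 ≡ 50; y = λ·(20 - 50) - 1 ≡ 55. → (50, 55)

(50, 55)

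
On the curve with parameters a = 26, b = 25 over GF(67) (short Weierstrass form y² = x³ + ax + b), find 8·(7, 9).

(28, 40)

Write G = (7, 9).
Double-and-add on 8 = (1000)₂. Start with G = (7, 9) for the leading 1-bit.
double: tangent at (7, 9): λ = (3·7² + 26)/(2·9) ≡ 39/18. 18⁻¹ ≡ 41 (mod 67), so λ ≡ 39·41 ≡ 58.
  x = λ² - 7 - 7 = 3364 - 14 ≡ 0; y = λ·(7 - 0) - 9 ≡ 62. → (0, 62)
double: tangent at (0, 62): λ = (3·0² + 26)/(2·62) ≡ 26/57. 57⁻¹ ≡ 20 (mod 67) since 57·20 = 1140 ≡ 1, so λ ≡ 26·20 ≡ 51.
  x = λ² - 0 - 0 = 2601 - 0 ≡ 55; y = λ·(0 - 55) - 62 ≡ 14. → (55, 14)
double: tangent at (55, 14): λ = (3·55² + 26)/(2·14) ≡ 56/28. 28⁻¹ ≡ 12 (mod 67), so λ ≡ 56·12 ≡ 2.
  x = λ² - 55 - 55 = 4 - 110 ≡ 28; y = λ·(55 - 28) - 14 ≡ 40. → (28, 40)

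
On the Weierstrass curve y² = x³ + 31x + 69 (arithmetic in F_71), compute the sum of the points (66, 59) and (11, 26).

(54, 5)

(66, 59) + (11, 26). λ = (26 - 59)/(11 - 66) ≡ 38/16 mod 71. 16⁻¹ ≡ 40 (mod 71), so λ ≡ 29.
  x = λ² - 66 - 11 = 841 - 77 ≡ 54; y = λ·(66 - 54) - 59 ≡ 5. → (54, 5)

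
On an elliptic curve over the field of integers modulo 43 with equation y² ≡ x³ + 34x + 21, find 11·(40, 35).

(9, 29)

Write P = (40, 35).
Double-and-add on 11 = (1011)₂. Start with P = (40, 35) for the leading 1-bit.
double: tangent at (40, 35): λ = (3·40² + 34)/(2·35) ≡ 18/27. 27⁻¹ ≡ 8 (mod 43) since 27·8 = 216 ≡ 1, so λ ≡ 18·8 ≡ 15.
  x = λ² - 40 - 40 = 225 - 80 ≡ 16; y = λ·(40 - 16) - 35 ≡ 24. → (16, 24)
double: tangent at (16, 24): λ = (3·16² + 34)/(2·24) ≡ 28/5. 5⁻¹ ≡ 26 (mod 43), so λ ≡ 28·26 ≡ 40.
  x = λ² - 16 - 16 = 1600 - 32 ≡ 20; y = λ·(16 - 20) - 24 ≡ 31. → (20, 31)
add P: (20, 31) + (40, 35). λ = (35 - 31)/(40 - 20) ≡ 4/20 mod 43. 20⁻¹ ≡ 28 (mod 43) since 20·28 = 560 ≡ 1, so λ ≡ 26.
  x = λ² - 20 - 40 = 676 - 60 ≡ 14; y = λ·(20 - 14) - 31 ≡ 39. → (14, 39)
double: tangent at (14, 39): λ = (3·14² + 34)/(2·39) ≡ 20/35. 35⁻¹ ≡ 16 (mod 43), so λ ≡ 20·16 ≡ 19.
  x = λ² - 14 - 14 = 361 - 28 ≡ 32; y = λ·(14 - 32) - 39 ≡ 6. → (32, 6)
add P: (32, 6) + (40, 35). λ = (35 - 6)/(40 - 32) ≡ 29/8 mod 43. 8⁻¹ ≡ 27 (mod 43), so λ ≡ 9.
  x = λ² - 32 - 40 = 81 - 72 ≡ 9; y = λ·(32 - 9) - 6 ≡ 29. → (9, 29)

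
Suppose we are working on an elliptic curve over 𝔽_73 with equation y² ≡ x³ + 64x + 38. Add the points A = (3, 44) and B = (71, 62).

(47, 56)

(3, 44) + (71, 62). λ = (62 - 44)/(71 - 3) ≡ 18/68 mod 73. 68⁻¹ ≡ 29 (mod 73), so λ ≡ 11.
  x = λ² - 3 - 71 = 121 - 74 ≡ 47; y = λ·(3 - 47) - 44 ≡ 56. → (47, 56)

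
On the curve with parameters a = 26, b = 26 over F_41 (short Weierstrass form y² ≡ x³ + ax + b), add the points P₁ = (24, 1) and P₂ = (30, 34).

(7, 31)

(24, 1) + (30, 34). λ = (34 - 1)/(30 - 24) ≡ 33/6 mod 41. 6⁻¹ ≡ 7 (mod 41), so λ ≡ 26.
  x = λ² - 24 - 30 = 676 - 54 ≡ 7; y = λ·(24 - 7) - 1 ≡ 31. → (7, 31)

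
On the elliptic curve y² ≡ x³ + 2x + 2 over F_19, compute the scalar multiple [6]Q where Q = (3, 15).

Double-and-add on 6 = (110)₂. Start with Q = (3, 15) for the leading 1-bit.
double: tangent at (3, 15): λ = (3·3² + 2)/(2·15) ≡ 10/11. 11⁻¹ ≡ 7 (mod 19), so λ ≡ 10·7 ≡ 13.
  x = λ² - 3 - 3 = 169 - 6 ≡ 11; y = λ·(3 - 11) - 15 ≡ 14. → (11, 14)
add Q: (11, 14) + (3, 15). λ = (15 - 14)/(3 - 11) ≡ 1/11 mod 19. 11⁻¹ ≡ 7 (mod 19) since 11·7 = 77 ≡ 1, so λ ≡ 7.
  x = λ² - 11 - 3 = 49 - 14 ≡ 16; y = λ·(11 - 16) - 14 ≡ 8. → (16, 8)
double: tangent at (16, 8): λ = (3·16² + 2)/(2·8) ≡ 10/16. 16⁻¹ ≡ 6 (mod 19) since 16·6 = 96 ≡ 1, so λ ≡ 10·6 ≡ 3.
  x = λ² - 16 - 16 = 9 - 32 ≡ 15; y = λ·(16 - 15) - 8 ≡ 14. → (15, 14)

(15, 14)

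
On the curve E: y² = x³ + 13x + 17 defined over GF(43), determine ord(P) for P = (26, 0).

2

2P: (26, 0) + (26, 0): same x and y₁ ≡ -y₂, so the sum is 𝒪.
2P = 𝒪, so the order is 2.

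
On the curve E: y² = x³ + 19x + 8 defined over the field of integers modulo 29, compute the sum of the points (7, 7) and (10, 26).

(7, 7) + (10, 26). λ = (26 - 7)/(10 - 7) ≡ 19/3 mod 29. 3⁻¹ ≡ 10 (mod 29) since 3·10 = 30 ≡ 1, so λ ≡ 16.
  x = λ² - 7 - 10 = 256 - 17 ≡ 7; y = λ·(7 - 7) - 7 ≡ 22. → (7, 22)

(7, 22)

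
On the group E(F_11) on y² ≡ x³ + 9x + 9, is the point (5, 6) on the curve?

y² = 6² ≡ 3; x³ + 9x + 9 = 179 ≡ 3 (mod 11). 3 = 3.

yes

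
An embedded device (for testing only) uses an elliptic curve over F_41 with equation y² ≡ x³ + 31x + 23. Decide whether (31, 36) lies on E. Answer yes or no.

yes

y² = 36² ≡ 25; x³ + 31x + 23 = 30775 ≡ 25 (mod 41). 25 = 25.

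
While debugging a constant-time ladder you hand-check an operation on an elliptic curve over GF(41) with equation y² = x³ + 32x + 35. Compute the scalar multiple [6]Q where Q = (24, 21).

Double-and-add on 6 = (110)₂. Start with Q = (24, 21) for the leading 1-bit.
double: tangent at (24, 21): λ = (3·24² + 32)/(2·21) ≡ 38/1. 1⁻¹ ≡ 1 (mod 41), so λ ≡ 38·1 ≡ 38.
  x = λ² - 24 - 24 = 1444 - 48 ≡ 2; y = λ·(24 - 2) - 21 ≡ 36. → (2, 36)
add Q: (2, 36) + (24, 21). λ = (21 - 36)/(24 - 2) ≡ 26/22 mod 41. 22⁻¹ ≡ 28 (mod 41), so λ ≡ 31.
  x = λ² - 2 - 24 = 961 - 26 ≡ 33; y = λ·(2 - 33) - 36 ≡ 28. → (33, 28)
double: tangent at (33, 28): λ = (3·33² + 32)/(2·28) ≡ 19/15. 15⁻¹ ≡ 11 (mod 41), so λ ≡ 19·11 ≡ 4.
  x = λ² - 33 - 33 = 16 - 66 ≡ 32; y = λ·(33 - 32) - 28 ≡ 17. → (32, 17)

(32, 17)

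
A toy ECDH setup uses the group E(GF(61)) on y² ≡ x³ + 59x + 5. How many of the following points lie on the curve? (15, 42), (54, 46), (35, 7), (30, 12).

3

(15, 42): 42² ≡ 56, rhs ≡ 56 → on.
(54, 46): 46² ≡ 42, rhs ≡ 42 → on.
(35, 7): 7² ≡ 49, rhs ≡ 49 → on.
(30, 12): 12² ≡ 22, rhs ≡ 44 → off.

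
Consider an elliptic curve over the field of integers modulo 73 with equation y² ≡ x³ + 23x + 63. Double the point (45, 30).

(65, 30)

tangent at (45, 30): λ = (3·45² + 23)/(2·30) ≡ 39/60. 60⁻¹ ≡ 28 (mod 73) since 60·28 = 1680 ≡ 1, so λ ≡ 39·28 ≡ 70.
  x = λ² - 45 - 45 = 4900 - 90 ≡ 65; y = λ·(45 - 65) - 30 ≡ 30. → (65, 30)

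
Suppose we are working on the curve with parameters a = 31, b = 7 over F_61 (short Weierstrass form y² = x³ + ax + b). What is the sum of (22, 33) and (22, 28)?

O

The two points share x = 22 and their y-coordinates satisfy 33 + 28 ≡ 0 (mod 61), so they are inverses. Their sum is 𝒪.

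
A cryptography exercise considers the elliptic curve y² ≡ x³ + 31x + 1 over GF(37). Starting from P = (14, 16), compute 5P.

Double-and-add on 5 = (101)₂. Start with P = (14, 16) for the leading 1-bit.
double: tangent at (14, 16): λ = (3·14² + 31)/(2·16) ≡ 27/32. 32⁻¹ ≡ 22 (mod 37) since 32·22 = 704 ≡ 1, so λ ≡ 27·22 ≡ 2.
  x = λ² - 14 - 14 = 4 - 28 ≡ 13; y = λ·(14 - 13) - 16 ≡ 23. → (13, 23)
double: tangent at (13, 23): λ = (3·13² + 31)/(2·23) ≡ 20/9. 9⁻¹ ≡ 33 (mod 37), so λ ≡ 20·33 ≡ 31.
  x = λ² - 13 - 13 = 961 - 26 ≡ 10; y = λ·(13 - 10) - 23 ≡ 33. → (10, 33)
add P: (10, 33) + (14, 16). λ = (16 - 33)/(14 - 10) ≡ 20/4 mod 37. 4⁻¹ ≡ 28 (mod 37), so λ ≡ 5.
  x = λ² - 10 - 14 = 25 - 24 ≡ 1; y = λ·(10 - 1) - 33 ≡ 12. → (1, 12)

(1, 12)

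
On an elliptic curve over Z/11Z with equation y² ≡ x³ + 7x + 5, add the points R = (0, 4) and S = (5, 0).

(4, 8)

(0, 4) + (5, 0). λ = (0 - 4)/(5 - 0) ≡ 7/5 mod 11. 5⁻¹ ≡ 9 (mod 11) since 5·9 = 45 ≡ 1, so λ ≡ 8.
  x = λ² - 0 - 5 = 64 - 5 ≡ 4; y = λ·(0 - 4) - 4 ≡ 8. → (4, 8)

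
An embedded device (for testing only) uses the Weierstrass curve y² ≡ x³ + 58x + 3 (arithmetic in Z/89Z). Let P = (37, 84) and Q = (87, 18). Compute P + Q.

(20, 68)

(37, 84) + (87, 18). λ = (18 - 84)/(87 - 37) ≡ 23/50 mod 89. 50⁻¹ ≡ 73 (mod 89), so λ ≡ 77.
  x = λ² - 37 - 87 = 5929 - 124 ≡ 20; y = λ·(37 - 20) - 84 ≡ 68. → (20, 68)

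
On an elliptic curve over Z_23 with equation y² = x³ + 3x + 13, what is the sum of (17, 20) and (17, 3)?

O

The two points share x = 17 and their y-coordinates satisfy 20 + 3 ≡ 0 (mod 23), so they are inverses. Their sum is O.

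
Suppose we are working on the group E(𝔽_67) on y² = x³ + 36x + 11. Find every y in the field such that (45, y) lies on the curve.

none

x³ + 36x + 11 = 92756 ≡ 28 (mod 67).
28 is a non-residue mod 67; no y exists.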